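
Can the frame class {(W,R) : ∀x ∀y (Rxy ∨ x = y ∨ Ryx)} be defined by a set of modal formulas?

Modal frame validity is preserved under disjoint unions.
Take 2 disjoint single-world reflexive frames: each is trivially connected, but their disjoint union has 2 worlds with no edge between distinct components, so it is not connected.
So the class is not modally definable.

Not modally definable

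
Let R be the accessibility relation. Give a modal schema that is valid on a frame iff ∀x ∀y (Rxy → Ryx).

r → □◇r

This is symmetry; the standard corresponding axiom is B: r → □◇r.
Suppose r→□◇r is valid. Take Rxy and set V(r)={x}. Then r at x, so □◇r at x, so ◇r at y, so some z with Ryz has r; z=x, i.e. Ryx.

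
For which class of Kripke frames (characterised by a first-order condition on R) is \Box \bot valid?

emptiness of R: \forall x \forall y \neg Rxy

□⊥ is valid iff no world has any successor (otherwise □⊥ fails at any world with one).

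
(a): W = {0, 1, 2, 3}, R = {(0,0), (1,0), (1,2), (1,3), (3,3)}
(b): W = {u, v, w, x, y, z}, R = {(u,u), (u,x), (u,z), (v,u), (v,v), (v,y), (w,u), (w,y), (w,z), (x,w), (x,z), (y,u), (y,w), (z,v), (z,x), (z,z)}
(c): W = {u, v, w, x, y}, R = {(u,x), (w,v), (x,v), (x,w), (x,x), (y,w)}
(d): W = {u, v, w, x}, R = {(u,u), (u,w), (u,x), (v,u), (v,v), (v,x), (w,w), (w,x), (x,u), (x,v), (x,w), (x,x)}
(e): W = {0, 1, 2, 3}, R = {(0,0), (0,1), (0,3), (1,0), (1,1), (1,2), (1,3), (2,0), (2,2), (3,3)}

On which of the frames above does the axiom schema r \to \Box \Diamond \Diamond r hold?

(d)

Frame correspondent (Sahlqvist): \forall x \forall z (xRz \to \exists w (x = w \wedge z R^2 w)) — i.e. a generalized confluence (Geach) condition.
(a): fails — 1R0 but no w with 1=w and 0R²w.
(b): fails — vRy but no t with v=t and yR²t.
(c): fails — uRx but no t with u=t and xR²t.
(d): satisfies the condition.
(e): fails — 0R3 but no w with 0=w and 3R²w.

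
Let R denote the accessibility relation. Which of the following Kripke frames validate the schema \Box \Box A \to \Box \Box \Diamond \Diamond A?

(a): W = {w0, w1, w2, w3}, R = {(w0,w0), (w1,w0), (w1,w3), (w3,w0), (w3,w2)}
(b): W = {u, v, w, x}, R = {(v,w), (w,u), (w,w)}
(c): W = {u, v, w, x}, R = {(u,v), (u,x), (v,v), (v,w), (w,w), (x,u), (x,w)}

(c)

Frame correspondent (Sahlqvist): \forall x \forall z (x R^2 z \to \exists w (x R^2 w \wedge z R^2 w)) — i.e. a generalized confluence (Geach) condition.
(a): fails — w1R²w2 but no w with w1R²w and w2R²w.
(b): fails — vR²u but no t with vR²t and uR²t.
(c): condition met.
Valid on: (c).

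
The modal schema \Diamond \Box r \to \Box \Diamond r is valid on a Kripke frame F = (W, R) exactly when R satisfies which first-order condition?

convergence: \forall x \forall y \forall z (Rxy \wedge Rxz \to \exists w (Ryw \wedge Rzw))

This schema is the .2 axiom.
It corresponds to convergence: \forall x \forall y \forall z (Rxy \wedge Rxz \to \exists w (Ryw \wedge Rzw)).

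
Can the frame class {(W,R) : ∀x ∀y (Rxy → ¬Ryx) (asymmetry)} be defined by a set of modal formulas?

Not modally definable

If a class were modally definable it would be closed under surjective bounded morphisms (Goldblatt–Thomason).
The 3-cycle (worlds s,t,u with s→t→u→s) is asymmetric. Mapping every world to a single reflexive point • is a surjective bounded morphism, and the reflexive point is not asymmetric (R•• but asymmetry requires ¬R••).
So the class is not modally definable.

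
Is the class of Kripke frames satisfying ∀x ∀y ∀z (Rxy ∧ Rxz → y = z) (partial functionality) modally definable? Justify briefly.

Yes — defined by ◇r → □r

The condition is partial functionality. A defining modal formula is ◇r → □r.
Suppose ◇r→□r is valid. Take Rxy, Rxz and set V(r)={y}. Then ◇r at x, so □r at x, so r at z, i.e. z=y.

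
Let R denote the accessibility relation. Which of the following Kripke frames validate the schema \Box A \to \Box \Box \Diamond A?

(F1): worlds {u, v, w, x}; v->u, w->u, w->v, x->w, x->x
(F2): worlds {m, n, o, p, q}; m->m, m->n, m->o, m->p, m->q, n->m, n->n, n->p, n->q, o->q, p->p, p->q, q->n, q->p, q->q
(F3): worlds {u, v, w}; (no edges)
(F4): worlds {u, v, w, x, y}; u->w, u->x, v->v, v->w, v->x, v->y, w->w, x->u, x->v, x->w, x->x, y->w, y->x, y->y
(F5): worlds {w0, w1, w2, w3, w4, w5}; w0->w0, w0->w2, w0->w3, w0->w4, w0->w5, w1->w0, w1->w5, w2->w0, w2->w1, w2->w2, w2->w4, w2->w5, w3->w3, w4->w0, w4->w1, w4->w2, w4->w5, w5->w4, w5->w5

(F2), (F3), (F4)

This is the axiom for a generalized confluence (Geach) condition; its first-order frame correspondent is \forall x \forall z (x R^2 z \to \exists w (xRw \wedge zRw)).
(F1): fails — wR²u but no t with wRt and uRt.
(F2): holds.
(F3): holds.
(F4): holds.
(F5): fails — w1R²w3 but no w with w1Rw and w3Rw.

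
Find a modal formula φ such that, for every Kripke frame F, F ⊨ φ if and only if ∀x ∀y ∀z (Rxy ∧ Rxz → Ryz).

The condition is the Euclidean property. The 5 schema ◇ψ → □◇ψ defines it.
Suppose ◇ψ→□◇ψ is valid. Take Rxy, Rxz and set V(ψ)={y}. Then ◇ψ at x, so □◇ψ at x, so ◇ψ at z, so some w with Rzw has ψ; w=y, i.e. Rzy. By symmetry of the argument, Ryz.

◇ψ → □◇ψ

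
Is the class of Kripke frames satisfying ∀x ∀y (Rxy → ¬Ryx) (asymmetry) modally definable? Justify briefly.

If a class were modally definable it would be closed under surjective bounded morphisms (Goldblatt–Thomason).
The 3-cycle (worlds s,t,u with s→t→u→s) is asymmetric. Mapping every world to a single reflexive point • is a surjective bounded morphism, and the reflexive point is not asymmetric (R•• but asymmetry requires ¬R••).
So the class is not modally definable.

No — not modally definable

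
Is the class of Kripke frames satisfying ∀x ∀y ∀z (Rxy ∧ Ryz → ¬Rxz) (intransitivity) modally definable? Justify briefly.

No — not modally definable

Modal frame validity is preserved under surjective bounded morphisms.
The 3-cycle (worlds s,t,u with s→t→u→s) is intransitive. Mapping every world to a single reflexive point • is a surjective bounded morphism; the reflexive point is not intransitive (R••∧R•• but R••).
So no modal formula (or set of formulas) defines exactly the intransitive frames.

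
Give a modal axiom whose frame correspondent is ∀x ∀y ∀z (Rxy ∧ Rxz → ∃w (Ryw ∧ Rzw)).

◇□p → □◇p

This is convergence; the standard corresponding axiom is .2: ◇□p → □◇p.
Suppose ◇□p→□◇p is valid. Take Rxy, Rxz and set V(p)={w : Ryw}. Then □p at y so ◇□p at x, so □◇p at x, so ◇p at z, giving w with Rzw and Ryw.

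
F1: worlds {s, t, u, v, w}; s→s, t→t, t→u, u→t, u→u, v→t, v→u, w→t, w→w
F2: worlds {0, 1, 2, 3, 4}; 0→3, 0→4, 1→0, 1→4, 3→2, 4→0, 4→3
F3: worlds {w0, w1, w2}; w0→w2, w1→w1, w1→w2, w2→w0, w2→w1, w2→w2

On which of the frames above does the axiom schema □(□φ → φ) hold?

F1

This is the axiom for shift-reflexivity; its first-order frame correspondent is ∀x ∀y (Rxy → Ryy).
F1: ✓.
F2: fails — R10 but not R00.
F3: fails — Rw2w0 but not Rw0w0.
Valid on: F1.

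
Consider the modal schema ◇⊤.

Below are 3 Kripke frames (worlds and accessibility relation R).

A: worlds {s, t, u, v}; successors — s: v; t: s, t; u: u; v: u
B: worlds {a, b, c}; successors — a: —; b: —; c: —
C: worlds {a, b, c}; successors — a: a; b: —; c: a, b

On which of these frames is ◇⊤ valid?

A

The schema corresponds to seriality: ∀x ∃y Rxy.
A: holds.
B: fails — world a has no successor.
C: fails — world b has no successor.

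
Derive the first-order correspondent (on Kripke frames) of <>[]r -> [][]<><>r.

forall x forall y forall z ((xRy & x R^2 z) -> exists w (yRw & z R^2 w))

This is a Sahlqvist (Geach-type) schema ◇^1□^1r → □^2◇^2r.
Minimal-valuation argument: fix x; take any y with xR^1y and any z with xR^2z. Set V(r) to the set of worlds R-reachable from y in exactly 1 step. Then □^1r holds at y, so the antecedent holds at x; validity forces ◇^2r at z, giving a w with zR^2w and yR^1w.
First-order correspondent: forall x forall y forall z ((xRy & x R^2 z) -> exists w (yRw & z R^2 w)).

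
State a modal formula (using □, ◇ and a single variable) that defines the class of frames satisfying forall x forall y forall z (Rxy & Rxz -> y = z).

The condition is partial functionality. The CD schema ◇p → □p defines it.

◇p → □p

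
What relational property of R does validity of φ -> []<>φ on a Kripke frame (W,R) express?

Suppose φ→□◇φ is valid. Take Rxy and set V(φ)={x}. Then φ at x, so □◇φ at x, so ◇φ at y, so some z with Ryz has φ; z=x, i.e. Ryx.
Conversely, on a frame with symmetry the schema holds at every world under every valuation.
So the correspondent is symmetry.

Symmetry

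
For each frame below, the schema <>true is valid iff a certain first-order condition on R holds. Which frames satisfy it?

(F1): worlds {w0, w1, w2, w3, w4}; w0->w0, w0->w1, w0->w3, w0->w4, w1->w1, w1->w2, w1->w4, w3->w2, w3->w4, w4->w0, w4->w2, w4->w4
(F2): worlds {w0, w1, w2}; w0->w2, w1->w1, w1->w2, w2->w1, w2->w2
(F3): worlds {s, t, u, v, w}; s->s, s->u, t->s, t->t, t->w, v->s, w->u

(F2)

This is the axiom for seriality; its first-order frame correspondent is forall x exists y Rxy.
(F1): fails — world w2 has no successor.
(F2): satisfies the condition.
(F3): fails — world u has no successor.
Valid on: (F2).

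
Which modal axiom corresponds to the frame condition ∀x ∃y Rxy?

The condition is seriality. The D schema □q → ◇q defines it.
Suppose □q→◇q is valid. At any x set V(q)=W. Then □q at x, so ◇q at x, so x has a successor.

□q → ◇q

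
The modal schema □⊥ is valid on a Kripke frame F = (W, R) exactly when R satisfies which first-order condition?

emptiness of R: ∀x ∀y ¬Rxy

□⊥ is valid iff no world has any successor (otherwise □⊥ fails at any world with one).
Conversely, on a frame with emptiness of R the schema holds at every world under every valuation.
Frame condition: ∀x ∀y ¬Rxy.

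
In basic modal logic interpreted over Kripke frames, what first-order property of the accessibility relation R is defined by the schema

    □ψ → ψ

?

This is the T axiom.
It corresponds to reflexivity: ∀x Rxx.

reflexivity: ∀x Rxx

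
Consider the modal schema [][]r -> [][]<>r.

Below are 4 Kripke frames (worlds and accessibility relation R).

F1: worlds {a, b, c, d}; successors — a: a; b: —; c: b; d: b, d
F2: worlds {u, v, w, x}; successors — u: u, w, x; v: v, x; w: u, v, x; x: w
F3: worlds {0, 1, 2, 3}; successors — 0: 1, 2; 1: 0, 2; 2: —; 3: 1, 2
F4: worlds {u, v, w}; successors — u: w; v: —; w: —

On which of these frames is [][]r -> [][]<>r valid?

Frame correspondent (Sahlqvist): forall x forall z (x R^2 z -> exists w (x R^2 w & zRw)) — i.e. a generalized confluence (Geach) condition.
F1: fails — dR²b but no w with dR²w and bRw.
F2: fails — xR²x but no t with xR²t and xRt.
F3: fails — 0R²2 but no w with 0R²w and 2Rw.
F4: ✓.

F4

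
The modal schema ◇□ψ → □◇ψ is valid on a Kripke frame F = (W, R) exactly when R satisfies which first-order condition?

This schema is the .2 axiom.
It corresponds to convergence: ∀x ∀y ∀z (Rxy ∧ Rxz → ∃w (Ryw ∧ Rzw)).

convergence: ∀x ∀y ∀z (Rxy ∧ Rxz → ∃w (Ryw ∧ Rzw))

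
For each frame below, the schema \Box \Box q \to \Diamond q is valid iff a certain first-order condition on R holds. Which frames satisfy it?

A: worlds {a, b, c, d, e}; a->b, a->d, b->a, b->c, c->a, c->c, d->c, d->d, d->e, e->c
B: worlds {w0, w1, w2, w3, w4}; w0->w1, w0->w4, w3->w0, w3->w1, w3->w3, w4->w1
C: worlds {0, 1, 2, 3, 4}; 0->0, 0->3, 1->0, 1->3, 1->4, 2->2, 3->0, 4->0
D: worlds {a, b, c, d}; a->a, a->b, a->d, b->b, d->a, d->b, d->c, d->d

A, C

The schema corresponds to a generalized confluence (Geach) condition: \forall x \exists w (x R^2 w \wedge xRw).
A: holds.
B: fails — at w1 but no w with w1R²w and w1Rw.
C: holds.
D: fails — at c but no w with cR²w and cRw.
Valid on: A, C.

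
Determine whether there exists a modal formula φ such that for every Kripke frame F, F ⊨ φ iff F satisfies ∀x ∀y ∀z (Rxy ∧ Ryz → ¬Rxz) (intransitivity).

Modal frame validity is preserved under surjective bounded morphisms.
The 3-cycle (worlds 0,1,2 with 0→1→2→0) is intransitive. Mapping every world to a single reflexive point • is a surjective bounded morphism; the reflexive point is not intransitive (R••∧R•• but R••).
Hence intransitivity is not modally definable.

No — not modally definable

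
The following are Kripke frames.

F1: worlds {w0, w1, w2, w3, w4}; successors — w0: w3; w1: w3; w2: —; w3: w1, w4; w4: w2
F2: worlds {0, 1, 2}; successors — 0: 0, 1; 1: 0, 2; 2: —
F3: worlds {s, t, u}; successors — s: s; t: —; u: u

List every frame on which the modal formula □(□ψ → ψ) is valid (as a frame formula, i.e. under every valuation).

F3

This is the axiom for shift-reflexivity; its first-order frame correspondent is ∀x ∀y (Rxy → Ryy).
F1: fails — Rw3w1 but not Rw1w1.
F2: fails — R01 but not R11.
F3: satisfies the condition.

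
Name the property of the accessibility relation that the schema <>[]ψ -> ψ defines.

This schema is equivalent to the B axiom ψ → □◇ψ.
Its frame correspondent is symmetry — forall x forall y (Rxy -> Ryx).

symmetry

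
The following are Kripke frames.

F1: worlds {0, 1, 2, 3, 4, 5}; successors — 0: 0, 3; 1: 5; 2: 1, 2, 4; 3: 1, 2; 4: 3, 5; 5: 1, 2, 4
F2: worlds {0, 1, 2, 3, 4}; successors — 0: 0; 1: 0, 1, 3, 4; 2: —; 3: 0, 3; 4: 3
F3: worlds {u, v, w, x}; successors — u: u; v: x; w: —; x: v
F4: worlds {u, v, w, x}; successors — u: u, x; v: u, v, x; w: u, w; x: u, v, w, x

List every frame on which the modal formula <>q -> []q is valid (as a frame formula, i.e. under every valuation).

F3

The schema corresponds to partial functionality: forall x forall y forall z (Rxy & Rxz -> y = z).
F1: fails — 0 sees both 0 and 3.
F2: fails — 1 sees both 0 and 1.
F3: ✓.
F4: fails — u sees both u and x.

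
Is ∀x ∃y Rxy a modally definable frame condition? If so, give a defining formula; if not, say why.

Definable; □q → ◇q defines it

The condition is seriality. A defining modal formula is □q → ◇q.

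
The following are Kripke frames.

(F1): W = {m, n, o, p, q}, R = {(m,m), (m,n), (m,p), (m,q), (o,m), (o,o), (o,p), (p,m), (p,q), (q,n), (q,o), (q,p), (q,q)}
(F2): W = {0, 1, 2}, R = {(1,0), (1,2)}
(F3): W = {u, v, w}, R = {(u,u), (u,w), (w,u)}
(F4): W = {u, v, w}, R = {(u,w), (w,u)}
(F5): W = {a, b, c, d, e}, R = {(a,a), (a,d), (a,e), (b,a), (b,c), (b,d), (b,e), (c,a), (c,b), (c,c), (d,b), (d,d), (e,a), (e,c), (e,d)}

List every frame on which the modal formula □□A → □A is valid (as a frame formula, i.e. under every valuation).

(F1), (F3), (F5)

The schema corresponds to density: ∀x ∀y (Rxy → ∃z (Rxz ∧ Rzy)).
(F1): holds.
(F2): fails — R12 but no z with R1z and Rz2.
(F3): holds.
(F4): fails — Rwu but no z with Rwz and Rzu.
(F5): holds.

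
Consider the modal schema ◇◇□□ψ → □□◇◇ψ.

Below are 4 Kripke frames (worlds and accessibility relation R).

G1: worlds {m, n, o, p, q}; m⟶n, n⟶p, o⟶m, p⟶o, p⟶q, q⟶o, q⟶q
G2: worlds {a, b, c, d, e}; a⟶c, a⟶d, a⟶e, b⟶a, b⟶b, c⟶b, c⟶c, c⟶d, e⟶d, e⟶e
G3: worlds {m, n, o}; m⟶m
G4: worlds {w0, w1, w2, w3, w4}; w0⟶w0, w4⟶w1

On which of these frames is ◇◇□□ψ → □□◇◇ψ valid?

The schema corresponds to a generalized confluence (Geach) condition: ∀x ∀y ∀z ((xR²y ∧ xR²z) → ∃w (yR²w ∧ zR²w)).
G1: fails — nR²o, nR²q but no w with oR²w and qR²w.
G2: fails — aR²b, aR²d but no w with bR²w and dR²w.
G3: ✓.
G4: ✓.
Valid on: G3, G4.

G3, G4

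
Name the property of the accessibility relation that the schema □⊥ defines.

□⊥ is valid iff no world has any successor (otherwise □⊥ fails at any world with one).
Conversely, on a frame with emptiness of R the schema holds at every world under every valuation.
So the correspondent is emptiness of R.

emptiness of R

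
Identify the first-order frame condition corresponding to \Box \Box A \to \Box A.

Density

Suppose □□A→□A is valid. Take Rxy and set V(A)={w : xR²w}. Then □□A at x, so □A at x, so A at y, i.e. ∃z(Rxz∧Rzy).
Conversely, on a frame with density the schema holds at every world under every valuation.
Frame condition: \forall x \forall y (Rxy \to \exists z (Rxz \wedge Rzy)).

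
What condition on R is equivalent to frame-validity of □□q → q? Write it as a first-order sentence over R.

∀x ∃w (xR²w ∧ x = w)

This is a Sahlqvist (Geach-type) schema ◇^0□^2q → □^0◇^0q.
Minimal-valuation argument: fix x; take any y with xR^0y and any z with xR^0z. Set V(q) to the set of worlds R-reachable from y in exactly 2 steps. Then □^2q holds at y, so the antecedent holds at x; validity forces ◇^0q at z, giving a w with zR^0w and yR^2w.
First-order correspondent: ∀x ∃w (xR²w ∧ x = w).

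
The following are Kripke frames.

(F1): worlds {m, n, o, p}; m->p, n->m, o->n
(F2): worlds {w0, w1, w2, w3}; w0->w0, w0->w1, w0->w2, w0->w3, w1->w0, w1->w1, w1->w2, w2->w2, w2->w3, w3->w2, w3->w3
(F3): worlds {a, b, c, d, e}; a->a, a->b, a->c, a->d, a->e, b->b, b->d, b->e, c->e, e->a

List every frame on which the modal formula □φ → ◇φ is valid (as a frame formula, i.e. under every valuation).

(F2)

Frame correspondent (Sahlqvist): ∀x ∃y Rxy — i.e. seriality.
(F1): fails — world p has no successor.
(F2): holds.
(F3): fails — world d has no successor.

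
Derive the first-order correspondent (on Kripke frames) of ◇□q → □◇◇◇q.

This is a Sahlqvist (Geach-type) schema ◇^1□^1q → □^1◇^3q.
First-order correspondent: ∀x ∀y ∀z ((xRy ∧ xRz) → ∃w (yRw ∧ zR³w)).

∀x ∀y ∀z ((xRy ∧ xRz) → ∃w (yRw ∧ zR³w))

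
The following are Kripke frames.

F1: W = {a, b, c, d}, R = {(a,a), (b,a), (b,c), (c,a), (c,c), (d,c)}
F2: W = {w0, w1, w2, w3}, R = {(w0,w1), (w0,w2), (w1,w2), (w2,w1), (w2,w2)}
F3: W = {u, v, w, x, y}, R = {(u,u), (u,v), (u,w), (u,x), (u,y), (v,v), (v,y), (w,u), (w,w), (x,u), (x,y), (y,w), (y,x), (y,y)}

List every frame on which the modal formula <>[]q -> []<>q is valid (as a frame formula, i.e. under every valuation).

This is the axiom for convergence; its first-order frame correspondent is forall x forall y forall z (Rxy & Rxz -> exists w (Ryw & Rzw)).
F1: condition met.
F2: condition met.
F3: fails — Ruv and Ruw but v and w have no common successor.

F1, F2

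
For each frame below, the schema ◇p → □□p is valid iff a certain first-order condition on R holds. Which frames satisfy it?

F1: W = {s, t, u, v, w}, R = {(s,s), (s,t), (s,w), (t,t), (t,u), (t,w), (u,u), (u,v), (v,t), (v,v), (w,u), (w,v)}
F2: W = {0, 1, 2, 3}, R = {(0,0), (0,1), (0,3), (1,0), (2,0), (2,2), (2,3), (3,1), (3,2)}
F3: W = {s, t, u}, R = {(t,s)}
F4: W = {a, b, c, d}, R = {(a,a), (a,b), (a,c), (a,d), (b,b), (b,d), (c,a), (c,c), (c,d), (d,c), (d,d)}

This is the axiom for a generalized confluence (Geach) condition; its first-order frame correspondent is ∀x ∀y ∀z ((xRy ∧ xR²z) → ∃w (y = w ∧ z = w)).
F1: fails — sRs, sR²t but s ≠ t.
F2: fails — 0R0, 0R²1 but 0 ≠ 1.
F3: ✓.
F4: fails — aRa, aR²b but a ≠ b.

F3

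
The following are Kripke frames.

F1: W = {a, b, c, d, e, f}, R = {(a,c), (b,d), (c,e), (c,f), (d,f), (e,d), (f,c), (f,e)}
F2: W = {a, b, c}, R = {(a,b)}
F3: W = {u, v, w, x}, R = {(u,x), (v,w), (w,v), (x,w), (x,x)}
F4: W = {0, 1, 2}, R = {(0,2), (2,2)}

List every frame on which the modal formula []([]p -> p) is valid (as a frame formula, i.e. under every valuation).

The schema corresponds to shift-reflexivity: forall x forall y (Rxy -> Ryy).
F1: fails — Rcf but not Rff.
F2: fails — Rab but not Rbb.
F3: fails — Rxw but not Rww.
F4: condition met.

F4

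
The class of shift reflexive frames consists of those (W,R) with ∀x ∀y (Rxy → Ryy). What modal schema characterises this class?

□(□r → r)

A defining formula is □(□r → r) (the T□ axiom).
Suppose □(□r→r) is valid. Take Rxy and set V(r)={w : Ryw}. Then at y, □r holds; since □(□r→r) at x, □r→r at y, so r at y, i.e. Ryy.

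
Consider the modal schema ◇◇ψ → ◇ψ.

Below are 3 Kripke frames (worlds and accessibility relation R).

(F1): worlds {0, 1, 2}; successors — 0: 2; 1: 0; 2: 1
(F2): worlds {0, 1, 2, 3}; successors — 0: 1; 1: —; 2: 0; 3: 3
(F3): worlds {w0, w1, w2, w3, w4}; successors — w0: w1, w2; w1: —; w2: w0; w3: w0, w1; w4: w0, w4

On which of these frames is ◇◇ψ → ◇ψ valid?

none

This is the axiom for transitivity; its first-order frame correspondent is ∀x ∀y ∀z (Rxy ∧ Ryz → Rxz).
(F1): fails — R10 and R02 but not R12.
(F2): fails — R20 and R01 but not R21.
(F3): fails — Rw3w0 and Rw0w2 but not Rw3w2.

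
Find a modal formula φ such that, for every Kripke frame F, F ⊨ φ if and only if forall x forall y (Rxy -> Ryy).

□(□r → r)

A defining formula is □(□r → r) (the T□ axiom).
Suppose □(□r→r) is valid. Take Rxy and set V(r)={w : Ryw}. Then at y, □r holds; since □(□r→r) at x, □r→r at y, so r at y, i.e. Ryy.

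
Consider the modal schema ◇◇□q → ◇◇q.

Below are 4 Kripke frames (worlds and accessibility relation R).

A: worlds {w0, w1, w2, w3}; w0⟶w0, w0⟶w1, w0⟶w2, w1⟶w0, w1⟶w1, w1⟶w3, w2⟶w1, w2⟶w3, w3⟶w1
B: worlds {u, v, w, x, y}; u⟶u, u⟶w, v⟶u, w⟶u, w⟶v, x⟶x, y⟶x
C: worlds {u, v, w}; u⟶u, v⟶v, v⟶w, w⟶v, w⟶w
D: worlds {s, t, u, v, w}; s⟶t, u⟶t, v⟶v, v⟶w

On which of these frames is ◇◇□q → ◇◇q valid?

The schema corresponds to a generalized confluence (Geach) condition: ∀x ∀y (xR²y → ∃w (yRw ∧ xR²w)).
A: satisfies the condition.
B: satisfies the condition.
C: satisfies the condition.
D: fails — vR²w but no w* with wRw* and vR²w*.

A, B, C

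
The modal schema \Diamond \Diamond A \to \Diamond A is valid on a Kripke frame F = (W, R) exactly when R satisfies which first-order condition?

This is a form of the 4 axiom.
It corresponds to transitivity: \forall x \forall y \forall z (Rxy \wedge Ryz \to Rxz).

Transitivity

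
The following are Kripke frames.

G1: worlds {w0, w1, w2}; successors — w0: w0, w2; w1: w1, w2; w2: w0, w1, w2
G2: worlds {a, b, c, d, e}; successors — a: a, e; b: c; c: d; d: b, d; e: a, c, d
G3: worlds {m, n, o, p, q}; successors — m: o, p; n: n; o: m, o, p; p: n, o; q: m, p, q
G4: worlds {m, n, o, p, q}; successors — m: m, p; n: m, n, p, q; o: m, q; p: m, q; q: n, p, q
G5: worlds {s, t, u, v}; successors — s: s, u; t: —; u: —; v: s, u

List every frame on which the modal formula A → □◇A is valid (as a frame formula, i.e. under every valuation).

G1

This is the axiom for symmetry; its first-order frame correspondent is ∀x ∀y (Rxy → Ryx).
G1: condition met.
G2: fails — Rbc but not Rcb.
G3: fails — Rpn but not Rnp.
G4: fails — Rom but not Rmo.
G5: fails — Rsu but not Rus.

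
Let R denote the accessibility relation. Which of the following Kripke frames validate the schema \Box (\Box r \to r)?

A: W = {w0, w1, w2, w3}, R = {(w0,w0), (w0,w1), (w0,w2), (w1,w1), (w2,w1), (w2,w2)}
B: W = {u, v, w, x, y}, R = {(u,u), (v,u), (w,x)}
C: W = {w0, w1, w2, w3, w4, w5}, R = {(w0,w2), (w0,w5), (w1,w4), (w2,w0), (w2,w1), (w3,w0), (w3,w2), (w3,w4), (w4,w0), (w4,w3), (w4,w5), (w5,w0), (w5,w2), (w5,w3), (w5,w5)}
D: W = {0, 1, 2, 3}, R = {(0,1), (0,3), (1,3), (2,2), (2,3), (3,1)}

A

Frame correspondent (Sahlqvist): \forall x \forall y (Rxy \to Ryy) — i.e. shift-reflexivity.
A: condition met.
B: fails — Rwx but not Rxx.
C: fails — Rw5w2 but not Rw2w2.
D: fails — R31 but not R11.
Valid on: A.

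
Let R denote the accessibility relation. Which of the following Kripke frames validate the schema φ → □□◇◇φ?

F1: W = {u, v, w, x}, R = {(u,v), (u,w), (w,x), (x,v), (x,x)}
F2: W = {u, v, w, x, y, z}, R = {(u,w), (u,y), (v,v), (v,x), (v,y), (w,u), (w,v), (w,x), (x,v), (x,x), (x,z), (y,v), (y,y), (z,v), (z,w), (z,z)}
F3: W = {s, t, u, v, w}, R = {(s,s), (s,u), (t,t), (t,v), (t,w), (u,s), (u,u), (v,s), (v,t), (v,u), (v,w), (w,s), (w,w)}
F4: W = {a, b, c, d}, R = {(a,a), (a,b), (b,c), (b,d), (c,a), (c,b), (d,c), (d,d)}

The schema corresponds to a generalized confluence (Geach) condition: ∀x ∀z (xR²z → ∃w (x = w ∧ zR²w)).
F1: fails — uR²x but no t with u=t and xR²t.
F2: fails — uR²v but no t with u=t and vR²t.
F3: fails — tR²s but no w* with t=w* and sR²w*.
F4: condition met.
Valid on: F4.

F4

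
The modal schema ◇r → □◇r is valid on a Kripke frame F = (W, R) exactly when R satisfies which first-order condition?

Suppose ◇r→□◇r is valid. Take Rxy, Rxz and set V(r)={y}. Then ◇r at x, so □◇r at x, so ◇r at z, so some w with Rzw has r; w=y, i.e. Rzy. By symmetry of the argument, Ryz.

The Euclidean property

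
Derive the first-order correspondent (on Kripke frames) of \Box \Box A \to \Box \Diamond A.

This is a Sahlqvist (Geach-type) schema ◇^0□^2A → □^1◇^1A.
Minimal-valuation argument: fix x; take any y with xR^0y and any z with xR^1z. Set V(A) to the set of worlds R-reachable from y in exactly 2 steps. Then □^2A holds at y, so the antecedent holds at x; validity forces ◇^1A at z, giving a w with zR^1w and yR^2w.
First-order correspondent: \forall x \forall z (xRz \to \exists w (x R^2 w \wedge zRw)).

\forall x \forall z (xRz \to \exists w (x R^2 w \wedge zRw))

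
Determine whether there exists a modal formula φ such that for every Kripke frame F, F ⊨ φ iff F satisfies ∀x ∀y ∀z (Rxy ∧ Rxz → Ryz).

The condition is the Euclidean property. A defining modal formula is ◇q → □◇q.
Suppose ◇q→□◇q is valid. Take Rxy, Rxz and set V(q)={y}. Then ◇q at x, so □◇q at x, so ◇q at z, so some w with Rzw has q; w=y, i.e. Rzy. By symmetry of the argument, Ryz.

Yes, by ◇q → □◇q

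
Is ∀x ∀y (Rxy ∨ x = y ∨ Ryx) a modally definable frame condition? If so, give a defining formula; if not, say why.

Modal frame validity is preserved under disjoint unions.
Take 2 disjoint single-world reflexive frames: each is trivially connected, but their disjoint union has 2 worlds with no edge between distinct components, so it is not connected.
So the class is not modally definable.

No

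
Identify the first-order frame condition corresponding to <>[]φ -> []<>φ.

convergence

This schema is the .2 axiom.
Its frame correspondent is convergence — forall x forall y forall z (Rxy & Rxz -> exists w (Ryw & Rzw)).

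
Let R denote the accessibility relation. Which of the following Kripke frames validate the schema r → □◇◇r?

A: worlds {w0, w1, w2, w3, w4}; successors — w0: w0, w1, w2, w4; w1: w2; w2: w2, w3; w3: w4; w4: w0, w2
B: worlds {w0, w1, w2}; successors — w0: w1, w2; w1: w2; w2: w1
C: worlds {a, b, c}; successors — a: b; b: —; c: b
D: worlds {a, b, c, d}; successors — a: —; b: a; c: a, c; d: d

Frame correspondent (Sahlqvist): ∀x ∀z (xRz → ∃w (x = w ∧ zR²w)) — i.e. a generalized confluence (Geach) condition.
A: fails — w0Rw1 but no w with w0=w and w1R²w.
B: fails — w0Rw1 but no w with w0=w and w1R²w.
C: fails — aRb but no w with a=w and bR²w.
D: fails — bRa but no w with b=w and aR²w.
Valid on no frame.

none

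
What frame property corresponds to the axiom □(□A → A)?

Suppose □(□A→A) is valid. Take Rxy and set V(A)={w : Ryw}. Then at y, □A holds; since □(□A→A) at x, □A→A at y, so A at y, i.e. Ryy.

shift-reflexivity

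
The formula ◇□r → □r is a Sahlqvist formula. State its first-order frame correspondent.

This is a form of the 5 axiom.
It corresponds to the Euclidean property: ∀x ∀y ∀z (Rxy ∧ Rxz → Ryz).

the Euclidean property: ∀x ∀y ∀z (Rxy ∧ Rxz → Ryz)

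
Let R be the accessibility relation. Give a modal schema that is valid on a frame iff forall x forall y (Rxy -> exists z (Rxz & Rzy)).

□□r → □r

This is density; the standard corresponding axiom is C4: □□r → □r.
Suppose □□r→□r is valid. Take Rxy and set V(r)={w : xR²w}. Then □□r at x, so □r at x, so r at y, i.e. ∃z(Rxz∧Rzy).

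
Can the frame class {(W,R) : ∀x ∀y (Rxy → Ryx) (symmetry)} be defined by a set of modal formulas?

Yes — defined by q → □◇q

Yes: it is symmetry, defined by the B schema q → □◇q.
Suppose q→□◇q is valid. Take Rxy and set V(q)={x}. Then q at x, so □◇q at x, so ◇q at y, so some z with Ryz has q; z=x, i.e. Ryx.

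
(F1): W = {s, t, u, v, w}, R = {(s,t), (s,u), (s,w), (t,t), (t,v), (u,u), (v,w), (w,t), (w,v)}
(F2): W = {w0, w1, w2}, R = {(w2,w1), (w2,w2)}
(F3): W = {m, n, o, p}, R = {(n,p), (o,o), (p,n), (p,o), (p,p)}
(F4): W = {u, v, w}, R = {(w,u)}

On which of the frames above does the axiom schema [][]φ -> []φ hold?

(F2), (F3)

Frame correspondent (Sahlqvist): forall x forall y (Rxy -> exists z (Rxz & Rzy)) — i.e. density.
(F1): fails — Rvw but no z with Rvz and Rzw.
(F2): holds.
(F3): holds.
(F4): fails — Rwu but no z with Rwz and Rzu.
Valid on: (F2), (F3).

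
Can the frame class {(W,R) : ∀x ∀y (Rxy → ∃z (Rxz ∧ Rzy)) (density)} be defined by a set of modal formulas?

This is a Sahlqvist condition; the C4 axiom □□q → □q defines it.
Suppose □□q→□q is valid. Take Rxy and set V(q)={w : xR²w}. Then □□q at x, so □q at x, so q at y, i.e. ∃z(Rxz∧Rzy).

Yes — defined by □□q → □q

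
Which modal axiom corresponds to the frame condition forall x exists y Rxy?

The condition is seriality. The D schema □ψ → ◇ψ defines it.
Suppose □ψ→◇ψ is valid. At any x set V(ψ)=W. Then □ψ at x, so ◇ψ at x, so x has a successor.

□ψ → ◇ψ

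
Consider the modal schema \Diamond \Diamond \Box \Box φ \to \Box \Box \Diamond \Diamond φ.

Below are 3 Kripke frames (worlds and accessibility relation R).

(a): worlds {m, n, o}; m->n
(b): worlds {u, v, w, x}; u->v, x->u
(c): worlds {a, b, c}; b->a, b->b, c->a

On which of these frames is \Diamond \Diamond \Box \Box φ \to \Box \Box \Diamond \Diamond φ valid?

This is the axiom for a generalized confluence (Geach) condition; its first-order frame correspondent is \forall x \forall y \forall z ((x R^2 y \wedge x R^2 z) \to \exists w (y R^2 w \wedge z R^2 w)).
(a): condition met.
(b): fails — xR²v, xR²v but no t with vR²t and vR²t.
(c): fails — bR²a, bR²a but no w with aR²w and aR²w.
Valid on: (a).

(a)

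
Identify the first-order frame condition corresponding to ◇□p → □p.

The Euclidean property

This is frame-equivalent to ◇p → □◇p (substitute ¬p for p and contrapose).
Suppose ◇p→□◇p is valid. Take Rxy, Rxz and set V(p)={y}. Then ◇p at x, so □◇p at x, so ◇p at z, so some w with Rzw has p; w=y, i.e. Rzy. By symmetry of the argument, Ryz.
The converse is a direct semantic check.
Frame condition: ∀x ∀y ∀z (Rxy ∧ Rxz → Ryz).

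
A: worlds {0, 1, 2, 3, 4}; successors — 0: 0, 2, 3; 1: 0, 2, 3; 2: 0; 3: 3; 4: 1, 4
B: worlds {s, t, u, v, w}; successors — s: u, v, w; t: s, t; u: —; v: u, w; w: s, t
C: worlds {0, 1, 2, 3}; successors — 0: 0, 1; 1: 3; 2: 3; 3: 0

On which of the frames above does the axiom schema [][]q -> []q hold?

This is the axiom for density; its first-order frame correspondent is forall x forall y (Rxy -> exists z (Rxz & Rzy)).
A: condition met.
B: fails — Rvw but no z with Rvz and Rzw.
C: fails — R23 but no z with R2z and Rz3.
Valid on: A.

A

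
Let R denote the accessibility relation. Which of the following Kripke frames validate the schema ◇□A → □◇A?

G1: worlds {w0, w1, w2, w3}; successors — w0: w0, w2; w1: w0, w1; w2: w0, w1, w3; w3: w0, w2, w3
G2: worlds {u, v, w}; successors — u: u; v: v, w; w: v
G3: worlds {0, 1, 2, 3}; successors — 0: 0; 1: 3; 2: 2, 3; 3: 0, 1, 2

G1, G2

The schema corresponds to convergence: ∀x ∀y ∀z (Rxy ∧ Rxz → ∃w (Ryw ∧ Rzw)).
G1: condition met.
G2: condition met.
G3: fails — R32 and R30 but 2 and 0 have no common successor.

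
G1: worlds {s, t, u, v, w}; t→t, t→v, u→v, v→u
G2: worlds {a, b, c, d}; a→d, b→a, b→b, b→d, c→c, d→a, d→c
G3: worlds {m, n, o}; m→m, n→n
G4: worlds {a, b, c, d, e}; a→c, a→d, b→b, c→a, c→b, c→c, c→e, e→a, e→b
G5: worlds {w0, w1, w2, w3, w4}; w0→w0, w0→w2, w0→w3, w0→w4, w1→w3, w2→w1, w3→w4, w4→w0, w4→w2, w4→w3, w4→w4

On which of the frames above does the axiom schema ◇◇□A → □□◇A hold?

Frame correspondent (Sahlqvist): ∀x ∀y ∀z ((xR²y ∧ xR²z) → ∃w (yRw ∧ zRw)) — i.e. a generalized confluence (Geach) condition.
G1: fails — tR²t, tR²v but no w* with tRw* and vRw*.
G2: fails — aR²a, aR²c but no w with aRw and cRw.
G3: condition met.
G4: fails — aR²a, aR²b but no w with aRw and bRw.
G5: fails — w0R²w0, w0R²w2 but no w with w0Rw and w2Rw.

G3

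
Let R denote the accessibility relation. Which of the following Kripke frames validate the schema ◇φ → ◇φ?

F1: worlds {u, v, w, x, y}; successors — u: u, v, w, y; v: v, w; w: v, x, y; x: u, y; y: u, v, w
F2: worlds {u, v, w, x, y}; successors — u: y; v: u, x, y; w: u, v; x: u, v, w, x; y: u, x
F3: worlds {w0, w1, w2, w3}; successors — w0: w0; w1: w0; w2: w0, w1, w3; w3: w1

This is the axiom for a generalized confluence (Geach) condition; its first-order frame correspondent is ∀x ∀y (xRy → ∃w (y = w ∧ xRw)).
F1: holds.
F2: holds.
F3: holds.
Valid on: F1, F2, F3.

F1, F2, F3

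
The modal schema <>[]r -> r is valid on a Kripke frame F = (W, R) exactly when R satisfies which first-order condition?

Equivalently (dual form): r → □◇r.
Suppose r→□◇r is valid. Take Rxy and set V(r)={x}. Then r at x, so □◇r at x, so ◇r at y, so some z with Ryz has r; z=x, i.e. Ryx.
The converse is a direct semantic check.
Frame condition: forall x forall y (Rxy -> Ryx).

symmetry: forall x forall y (Rxy -> Ryx)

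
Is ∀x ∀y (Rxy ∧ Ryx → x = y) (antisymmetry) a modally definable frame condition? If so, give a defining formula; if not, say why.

Modal frame validity is preserved under surjective bounded morphisms.
The 4-cycle (worlds 0,1,2,3 with 0→1→2→3→0) is antisymmetric. Sending even-indexed worlds to • and odd-indexed worlds to ∘ is a surjective bounded morphism onto the two-world frame with •↔∘, which is not antisymmetric.
So the class is not modally definable.

No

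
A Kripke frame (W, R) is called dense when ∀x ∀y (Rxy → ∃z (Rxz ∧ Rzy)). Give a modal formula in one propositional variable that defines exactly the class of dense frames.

This is density; the standard corresponding axiom is C4: □□q → □q.

□□q → □q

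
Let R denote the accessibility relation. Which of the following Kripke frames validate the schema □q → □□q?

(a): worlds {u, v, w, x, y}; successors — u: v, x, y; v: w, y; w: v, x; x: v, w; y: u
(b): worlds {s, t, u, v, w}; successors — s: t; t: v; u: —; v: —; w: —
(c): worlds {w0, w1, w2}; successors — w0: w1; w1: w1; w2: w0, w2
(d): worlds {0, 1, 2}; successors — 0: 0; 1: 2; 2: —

This is the axiom for transitivity; its first-order frame correspondent is ∀x ∀y ∀z (Rxy ∧ Ryz → Rxz).
(a): fails — Ruv and Rvw but not Ruw.
(b): fails — Rst and Rtv but not Rsv.
(c): fails — Rw2w0 and Rw0w1 but not Rw2w1.
(d): holds.

(d)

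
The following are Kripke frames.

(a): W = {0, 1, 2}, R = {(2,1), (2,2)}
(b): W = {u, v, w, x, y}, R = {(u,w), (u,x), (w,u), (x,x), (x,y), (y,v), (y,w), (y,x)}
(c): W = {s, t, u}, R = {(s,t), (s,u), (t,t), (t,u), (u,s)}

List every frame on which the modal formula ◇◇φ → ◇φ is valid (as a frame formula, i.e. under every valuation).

(a)

This is the axiom for transitivity; its first-order frame correspondent is ∀x ∀y ∀z (Rxy ∧ Ryz → Rxz).
(a): ✓.
(b): fails — Ryx and Rxy but not Ryy.
(c): fails — Rus and Rsu but not Ruu.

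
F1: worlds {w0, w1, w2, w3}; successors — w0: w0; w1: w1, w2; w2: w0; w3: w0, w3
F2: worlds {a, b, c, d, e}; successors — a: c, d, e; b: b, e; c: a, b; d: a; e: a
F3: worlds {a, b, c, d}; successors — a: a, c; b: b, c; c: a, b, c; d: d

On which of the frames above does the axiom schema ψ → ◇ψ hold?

Frame correspondent (Sahlqvist): ∀x Rxx — i.e. reflexivity.
F1: fails — world w2 does not see itself.
F2: fails — world a does not see itself.
F3: holds.

F3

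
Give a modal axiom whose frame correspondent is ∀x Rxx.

A defining formula is □s → s (the T axiom).
Suppose □s→s is valid. At any x set V(s)={w : Rxw}. Then □s holds at x, so s holds at x, i.e. Rxx.

□s → s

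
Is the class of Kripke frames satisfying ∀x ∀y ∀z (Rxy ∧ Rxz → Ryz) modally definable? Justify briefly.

Yes: it is the Euclidean property, defined by the 5 schema ◇p → □◇p.

Definable; ◇p → □◇p defines it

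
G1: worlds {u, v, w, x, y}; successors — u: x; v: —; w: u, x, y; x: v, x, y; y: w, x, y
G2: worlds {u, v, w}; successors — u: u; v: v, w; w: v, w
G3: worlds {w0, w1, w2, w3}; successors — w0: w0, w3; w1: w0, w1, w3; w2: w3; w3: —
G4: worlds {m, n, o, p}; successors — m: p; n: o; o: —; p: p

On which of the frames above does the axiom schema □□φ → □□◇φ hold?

Frame correspondent (Sahlqvist): ∀x ∀z (xR²z → ∃w (xR²w ∧ zRw)) — i.e. a generalized confluence (Geach) condition.
G1: fails — uR²v but no t with uR²t and vRt.
G2: holds.
G3: fails — w0R²w3 but no w with w0R²w and w3Rw.
G4: holds.

G2, G4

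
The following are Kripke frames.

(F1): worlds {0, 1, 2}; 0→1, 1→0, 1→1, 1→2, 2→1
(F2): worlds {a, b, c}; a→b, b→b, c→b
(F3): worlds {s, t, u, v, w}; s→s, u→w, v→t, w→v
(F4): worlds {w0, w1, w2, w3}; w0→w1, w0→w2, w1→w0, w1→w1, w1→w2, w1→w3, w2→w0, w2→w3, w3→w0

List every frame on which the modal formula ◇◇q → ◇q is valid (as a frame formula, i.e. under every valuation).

Frame correspondent (Sahlqvist): ∀x ∀y ∀z (Rxy ∧ Ryz → Rxz) — i.e. transitivity.
(F1): fails — R01 and R10 but not R00.
(F2): ✓.
(F3): fails — Ruw and Rwv but not Ruv.
(F4): fails — Rw3w0 and Rw0w1 but not Rw3w1.
Valid on: (F2).

(F2)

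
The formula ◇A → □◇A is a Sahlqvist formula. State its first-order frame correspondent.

the Euclidean property

Suppose ◇A→□◇A is valid. Take Rxy, Rxz and set V(A)={y}. Then ◇A at x, so □◇A at x, so ◇A at z, so some w with Rzw has A; w=y, i.e. Rzy. By symmetry of the argument, Ryz.
Conversely, on a frame with the Euclidean property the schema holds at every world under every valuation.
So the correspondent is the Euclidean property.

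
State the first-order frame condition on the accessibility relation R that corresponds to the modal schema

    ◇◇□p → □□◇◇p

∀x ∀y ∀z ((xR²y ∧ xR²z) → ∃w (yRw ∧ zR²w))

This is a Sahlqvist (Geach-type) schema ◇^2□^1p → □^2◇^2p.
First-order correspondent: ∀x ∀y ∀z ((xR²y ∧ xR²z) → ∃w (yRw ∧ zR²w)).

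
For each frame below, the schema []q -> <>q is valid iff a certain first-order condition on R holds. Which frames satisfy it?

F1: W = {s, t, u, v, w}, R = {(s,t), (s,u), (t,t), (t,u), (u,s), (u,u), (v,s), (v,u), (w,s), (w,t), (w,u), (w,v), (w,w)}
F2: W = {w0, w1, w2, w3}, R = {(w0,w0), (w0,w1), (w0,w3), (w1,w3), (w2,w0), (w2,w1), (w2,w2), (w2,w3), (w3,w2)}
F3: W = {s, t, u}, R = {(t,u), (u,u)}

Frame correspondent (Sahlqvist): forall x exists y Rxy — i.e. seriality.
F1: ✓.
F2: ✓.
F3: fails — world s has no successor.
Valid on: F1, F2.

F1, F2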